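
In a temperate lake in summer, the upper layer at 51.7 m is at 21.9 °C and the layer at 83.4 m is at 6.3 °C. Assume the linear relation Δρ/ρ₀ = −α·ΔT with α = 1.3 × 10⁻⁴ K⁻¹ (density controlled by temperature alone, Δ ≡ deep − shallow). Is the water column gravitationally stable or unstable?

ΔT = 6.3 − 21.9 = -15.6 K, so Δρ/ρ₀ = −αΔT = 2.028 × 10⁻³.
Δρ/ρ₀ > 0, so Δρ > 0: deeper water is denser → statically stable.

stable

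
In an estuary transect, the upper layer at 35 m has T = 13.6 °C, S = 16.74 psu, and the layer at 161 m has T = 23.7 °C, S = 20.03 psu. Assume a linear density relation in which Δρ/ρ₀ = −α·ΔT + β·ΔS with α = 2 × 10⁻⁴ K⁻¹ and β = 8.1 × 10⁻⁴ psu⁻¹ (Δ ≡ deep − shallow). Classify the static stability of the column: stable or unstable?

stable

ΔT = 23.7 − 13.6 = +10.1 K and ΔS = 20.03 − 16.74 = +3.29 psu (deep − shallow).
−αΔT = -2.02 × 10⁻³; βΔS = 2.6649 × 10⁻³; sum Δρ/ρ₀ = 6.449 × 10⁻⁴.
Δρ/ρ₀ > 0, so Δρ > 0: deeper water is denser → statically stable.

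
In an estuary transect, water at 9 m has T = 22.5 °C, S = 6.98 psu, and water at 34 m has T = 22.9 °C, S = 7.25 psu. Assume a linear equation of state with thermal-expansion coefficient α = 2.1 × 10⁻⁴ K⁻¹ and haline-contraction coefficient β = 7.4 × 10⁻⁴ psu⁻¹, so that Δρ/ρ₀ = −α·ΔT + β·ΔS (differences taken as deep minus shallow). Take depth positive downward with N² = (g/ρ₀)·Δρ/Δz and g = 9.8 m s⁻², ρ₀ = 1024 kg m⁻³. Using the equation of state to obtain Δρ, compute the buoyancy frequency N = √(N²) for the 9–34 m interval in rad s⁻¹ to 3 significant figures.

6.74 × 10⁻³ rad s⁻¹

ΔT = +0.4 K, ΔS = +0.27 psu (deep − shallow).
Δρ/ρ₀ = −αΔT + βΔS = -8.40 × 10⁻⁵ + 1.998 × 10⁻⁴ = 1.158 × 10⁻⁴, so Δρ ≈ 0.1186 kg m⁻³.
N² = (g/ρ₀)·Δρ/Δz = g·(Δρ/ρ₀)/Δz = 9.8 × 1.158 × 10⁻⁴ / 25 = 4.5394 × 10⁻⁵ s⁻².
N = √(4.5394 × 10⁻⁵) = 6.7375 × 10⁻³ rad s⁻¹ ≈ 6.74 × 10⁻³ rad s⁻¹.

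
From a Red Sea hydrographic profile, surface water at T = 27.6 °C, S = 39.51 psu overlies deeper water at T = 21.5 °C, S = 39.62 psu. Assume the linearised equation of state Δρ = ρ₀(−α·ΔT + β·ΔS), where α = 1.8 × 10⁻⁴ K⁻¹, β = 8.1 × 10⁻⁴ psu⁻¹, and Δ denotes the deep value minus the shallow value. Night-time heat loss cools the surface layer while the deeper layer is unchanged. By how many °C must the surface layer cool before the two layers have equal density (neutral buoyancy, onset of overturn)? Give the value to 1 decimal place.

Neutral buoyancy requires Δρ = 0, i.e. −α(T_deep − T_surf′) + β(S_deep − S_surf) = 0.
T_surf′ = T_deep − (β/α)·ΔS = 21.5 − (8.1 × 10⁻⁴/1.8 × 10⁻⁴)·(+0.11) = 21.005 °C.
Cooling required: 27.6 − (21.005) = 6.595 °C.

6.6 °C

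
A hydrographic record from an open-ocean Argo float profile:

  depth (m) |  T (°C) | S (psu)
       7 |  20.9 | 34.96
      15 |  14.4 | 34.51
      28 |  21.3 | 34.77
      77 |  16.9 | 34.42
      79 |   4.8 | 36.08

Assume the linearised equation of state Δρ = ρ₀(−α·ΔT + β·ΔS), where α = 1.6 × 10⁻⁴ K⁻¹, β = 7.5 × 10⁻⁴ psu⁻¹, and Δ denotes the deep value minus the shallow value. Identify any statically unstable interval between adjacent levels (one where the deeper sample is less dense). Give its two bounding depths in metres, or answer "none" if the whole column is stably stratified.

15–28 m

Evaluate Δρ/ρ₀ = −αΔT + βΔS across each adjacent pair:
  7–15 m: −αΔT+βΔS = −(1.6 × 10⁻⁴)(-6.5)+(7.5 × 10⁻⁴)(-0.45) = 7.0 × 10⁻⁴ → stable
  15–28 m: −αΔT+βΔS = −(1.6 × 10⁻⁴)(+6.9)+(7.5 × 10⁻⁴)(+0.26) = -9.1 × 10⁻⁴ → UNSTABLE
  28–77 m: −αΔT+βΔS = −(1.6 × 10⁻⁴)(-4.4)+(7.5 × 10⁻⁴)(-0.35) = 4.4 × 10⁻⁴ → stable
  77–79 m: −αΔT+βΔS = −(1.6 × 10⁻⁴)(-12.1)+(7.5 × 10⁻⁴)(+1.66) = 3.2 × 10⁻³ → stable
The 15–28 m interval has Δρ < 0: lighter water underlies denser water.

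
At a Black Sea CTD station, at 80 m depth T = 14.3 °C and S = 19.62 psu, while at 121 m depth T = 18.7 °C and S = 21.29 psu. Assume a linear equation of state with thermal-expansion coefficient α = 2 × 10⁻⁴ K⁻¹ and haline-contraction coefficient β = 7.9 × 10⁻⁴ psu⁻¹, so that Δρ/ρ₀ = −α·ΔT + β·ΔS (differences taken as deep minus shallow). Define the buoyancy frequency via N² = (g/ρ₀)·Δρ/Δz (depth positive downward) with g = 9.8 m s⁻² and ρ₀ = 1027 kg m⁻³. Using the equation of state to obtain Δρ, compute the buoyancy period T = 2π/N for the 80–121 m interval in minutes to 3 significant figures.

10.2 min

ΔT = +4.4 K, ΔS = +1.67 psu (deep − shallow).
Δρ/ρ₀ = −αΔT + βΔS = -8.80 × 10⁻⁴ + 1.3193 × 10⁻³ = 4.393 × 10⁻⁴, so Δρ ≈ 0.4512 kg m⁻³.
N² = (g/ρ₀)·Δρ/Δz = g·(Δρ/ρ₀)/Δz = 9.8 × 4.393 × 10⁻⁴ / 41 = 1.0500 × 10⁻⁴ s⁻².
N = √(1.0500 × 10⁻⁴) = 0.010247 rad s⁻¹ → T = 2π/N = 613.17 s = 10.220 min ≈ 10.2 min.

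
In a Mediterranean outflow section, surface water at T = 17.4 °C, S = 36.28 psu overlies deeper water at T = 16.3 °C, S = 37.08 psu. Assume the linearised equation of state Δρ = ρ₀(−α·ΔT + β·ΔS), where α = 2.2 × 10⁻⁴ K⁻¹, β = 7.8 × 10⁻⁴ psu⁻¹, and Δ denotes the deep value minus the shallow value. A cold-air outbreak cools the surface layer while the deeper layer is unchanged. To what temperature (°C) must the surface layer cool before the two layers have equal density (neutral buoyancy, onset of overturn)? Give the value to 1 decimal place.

Neutral buoyancy requires Δρ = 0, i.e. −α(T_deep − T_surf′) + β(S_deep − S_surf) = 0.
T_surf′ = T_deep − (β/α)·ΔS = 16.3 − (7.8 × 10⁻⁴/2.2 × 10⁻⁴)·(+0.80) = 13.464 °C.
Cooling required: 17.4 − (13.464) = 3.936 °C.

13.5 °C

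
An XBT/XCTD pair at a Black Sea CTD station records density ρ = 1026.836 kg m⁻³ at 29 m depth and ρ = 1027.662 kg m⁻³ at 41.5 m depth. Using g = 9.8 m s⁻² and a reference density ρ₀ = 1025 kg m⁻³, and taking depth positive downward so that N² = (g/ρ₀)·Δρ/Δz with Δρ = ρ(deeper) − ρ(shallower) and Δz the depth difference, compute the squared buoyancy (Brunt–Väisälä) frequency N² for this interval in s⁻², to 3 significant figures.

Δρ = 1027.662 − 1026.836 = 0.826 kg m⁻³ over Δz = 41.5 − 29 = 12.5 m.
N² = (9.8/1025) × (0.826/12.5) = 6.3179 × 10⁻⁴ s⁻² ≈ 6.32 × 10⁻⁴ s⁻².

6.32 × 10⁻⁴ s⁻²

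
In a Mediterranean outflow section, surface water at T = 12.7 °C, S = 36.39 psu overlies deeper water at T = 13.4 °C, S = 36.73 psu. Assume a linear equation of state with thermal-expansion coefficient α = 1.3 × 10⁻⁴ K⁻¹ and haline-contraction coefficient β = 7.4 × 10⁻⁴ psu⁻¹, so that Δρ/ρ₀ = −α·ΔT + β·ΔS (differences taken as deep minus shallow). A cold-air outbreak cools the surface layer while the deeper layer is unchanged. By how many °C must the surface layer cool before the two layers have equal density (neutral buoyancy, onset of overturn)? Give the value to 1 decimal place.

Neutral buoyancy requires Δρ = 0, i.e. −α(T_deep − T_surf′) + β(S_deep − S_surf) = 0.
T_surf′ = T_deep − (β/α)·ΔS = 13.4 − (7.4 × 10⁻⁴/1.3 × 10⁻⁴)·(+0.34) = 11.465 °C.
Cooling required: 12.7 − (11.465) = 1.235 °C.

1.2 °C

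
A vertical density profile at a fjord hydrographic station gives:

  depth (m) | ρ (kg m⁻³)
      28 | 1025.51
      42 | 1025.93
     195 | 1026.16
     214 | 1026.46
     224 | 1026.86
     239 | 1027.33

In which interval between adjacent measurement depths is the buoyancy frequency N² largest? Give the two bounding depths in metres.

214–224 m

Compute the density gradient over each adjacent pair:
  28–42 m: Δρ/Δz = 0.42/14 = 0.030 kg m⁻⁴
  42–195 m: Δρ/Δz = 0.23/153 = 1.5 × 10⁻³ kg m⁻⁴
  195–214 m: Δρ/Δz = 0.30/19 = 0.016 kg m⁻⁴
  214–224 m: Δρ/Δz = 0.40/10 = 0.040 kg m⁻⁴
  224–239 m: Δρ/Δz = 0.47/15 = 0.031 kg m⁻⁴
The largest gradient is in the 214–224 m interval — the pycnocline.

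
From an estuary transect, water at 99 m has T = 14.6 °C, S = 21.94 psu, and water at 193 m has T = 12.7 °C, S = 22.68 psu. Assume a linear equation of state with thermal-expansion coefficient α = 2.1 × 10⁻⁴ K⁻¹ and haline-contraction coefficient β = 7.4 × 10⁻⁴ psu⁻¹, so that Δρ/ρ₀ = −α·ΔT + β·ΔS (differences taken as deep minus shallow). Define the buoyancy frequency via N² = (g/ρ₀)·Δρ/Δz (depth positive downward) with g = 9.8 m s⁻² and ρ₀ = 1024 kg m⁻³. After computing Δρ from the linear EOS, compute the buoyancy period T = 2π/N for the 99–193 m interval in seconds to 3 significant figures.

632 s

ΔT = -1.9 K, ΔS = +0.74 psu (deep − shallow).
Δρ/ρ₀ = −αΔT + βΔS = 3.99 × 10⁻⁴ + 5.476 × 10⁻⁴ = 9.466 × 10⁻⁴, so Δρ ≈ 0.9693 kg m⁻³.
N² = (g/ρ₀)·Δρ/Δz = g·(Δρ/ρ₀)/Δz = 9.8 × 9.466 × 10⁻⁴ / 94 = 9.8688 × 10⁻⁵ s⁻².
N = √(9.8688 × 10⁻⁵) = 9.9342 × 10⁻³ rad s⁻¹ → T = 2π/N = 632.48 s ≈ 632 s.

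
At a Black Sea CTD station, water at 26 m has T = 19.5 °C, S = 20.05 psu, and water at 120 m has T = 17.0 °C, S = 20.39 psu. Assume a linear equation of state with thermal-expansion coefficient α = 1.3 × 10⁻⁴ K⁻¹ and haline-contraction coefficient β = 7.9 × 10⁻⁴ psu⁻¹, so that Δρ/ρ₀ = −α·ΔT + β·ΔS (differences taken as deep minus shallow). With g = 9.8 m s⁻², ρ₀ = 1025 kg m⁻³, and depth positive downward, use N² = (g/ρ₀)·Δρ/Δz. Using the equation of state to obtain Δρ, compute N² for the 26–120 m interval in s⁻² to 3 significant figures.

ΔT = -2.5 K, ΔS = +0.34 psu (deep − shallow).
Δρ/ρ₀ = −αΔT + βΔS = 3.25 × 10⁻⁴ + 2.686 × 10⁻⁴ = 5.936 × 10⁻⁴, so Δρ ≈ 0.6084 kg m⁻³.
N² = (g/ρ₀)·Δρ/Δz = g·(Δρ/ρ₀)/Δz = 9.8 × 5.936 × 10⁻⁴ / 94 = 6.1886 × 10⁻⁵ s⁻² ≈ 6.19 × 10⁻⁵ s⁻².

6.19 × 10⁻⁵ s⁻²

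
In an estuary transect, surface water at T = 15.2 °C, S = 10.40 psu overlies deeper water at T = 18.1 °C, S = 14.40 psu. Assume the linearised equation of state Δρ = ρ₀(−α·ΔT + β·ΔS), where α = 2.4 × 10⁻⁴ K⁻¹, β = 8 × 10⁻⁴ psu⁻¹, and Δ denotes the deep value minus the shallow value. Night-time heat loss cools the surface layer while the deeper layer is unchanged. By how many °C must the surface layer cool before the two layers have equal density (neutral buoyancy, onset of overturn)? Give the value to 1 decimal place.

10.4 °C

Neutral buoyancy requires Δρ = 0, i.e. −α(T_deep − T_surf′) + β(S_deep − S_surf) = 0.
T_surf′ = T_deep − (β/α)·ΔS = 18.1 − (8 × 10⁻⁴/2.4 × 10⁻⁴)·(+4.00) = 4.767 °C.
Cooling required: 15.2 − (4.767) = 10.433 °C.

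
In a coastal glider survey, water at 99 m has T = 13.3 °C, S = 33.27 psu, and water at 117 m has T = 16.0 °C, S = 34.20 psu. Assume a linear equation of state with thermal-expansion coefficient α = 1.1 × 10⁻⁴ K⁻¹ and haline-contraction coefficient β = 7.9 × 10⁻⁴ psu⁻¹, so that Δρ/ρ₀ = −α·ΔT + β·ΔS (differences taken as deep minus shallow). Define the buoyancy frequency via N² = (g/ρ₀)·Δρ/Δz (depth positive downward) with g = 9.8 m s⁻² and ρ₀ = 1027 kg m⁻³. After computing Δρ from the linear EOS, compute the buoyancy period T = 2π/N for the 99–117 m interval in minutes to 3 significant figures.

ΔT = +2.7 K, ΔS = +0.93 psu (deep − shallow).
Δρ/ρ₀ = −αΔT + βΔS = -2.97 × 10⁻⁴ + 7.347 × 10⁻⁴ = 4.377 × 10⁻⁴, so Δρ ≈ 0.4495 kg m⁻³.
N² = (g/ρ₀)·Δρ/Δz = g·(Δρ/ρ₀)/Δz = 9.8 × 4.377 × 10⁻⁴ / 18 = 2.3830 × 10⁻⁴ s⁻².
N = √(2.3830 × 10⁻⁴) = 0.015437 rad s⁻¹ → T = 2π/N = 407.02 s = 6.7837 min ≈ 6.78 min.

6.78 min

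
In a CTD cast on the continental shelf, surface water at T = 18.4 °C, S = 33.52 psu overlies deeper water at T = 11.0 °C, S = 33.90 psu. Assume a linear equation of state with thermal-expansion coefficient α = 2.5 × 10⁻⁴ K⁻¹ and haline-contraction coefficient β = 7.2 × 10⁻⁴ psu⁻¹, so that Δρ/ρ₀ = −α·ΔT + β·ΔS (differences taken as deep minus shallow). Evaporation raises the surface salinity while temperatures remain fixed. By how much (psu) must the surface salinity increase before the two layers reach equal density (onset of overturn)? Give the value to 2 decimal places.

Neutral buoyancy requires −α(T_deep − T_surf) + β(S_deep − S_surf′) = 0.
S_surf′ = S_deep − (α/β)·ΔT = 33.90 − (2.5 × 10⁻⁴/7.2 × 10⁻⁴)·(-7.4) = 36.4694 psu.
Increase required: 36.4694 − 33.52 = 2.9494 psu.

2.95 psu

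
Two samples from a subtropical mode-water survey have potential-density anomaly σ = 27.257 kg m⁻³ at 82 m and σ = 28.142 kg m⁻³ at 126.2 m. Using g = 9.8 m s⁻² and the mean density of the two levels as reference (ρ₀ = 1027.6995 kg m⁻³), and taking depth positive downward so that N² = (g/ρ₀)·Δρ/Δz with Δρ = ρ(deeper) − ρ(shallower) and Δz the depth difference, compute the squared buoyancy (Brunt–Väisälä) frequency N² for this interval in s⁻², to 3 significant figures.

Δρ = 1028.142 − 1027.257 = 0.885 kg m⁻³ over Δz = 126.2 − 82 = 44.2 m.
N² = (9.8/1027.6995) × (0.885/44.2) = 1.9093 × 10⁻⁴ s⁻² ≈ 1.91 × 10⁻⁴ s⁻².

1.91 × 10⁻⁴ s⁻²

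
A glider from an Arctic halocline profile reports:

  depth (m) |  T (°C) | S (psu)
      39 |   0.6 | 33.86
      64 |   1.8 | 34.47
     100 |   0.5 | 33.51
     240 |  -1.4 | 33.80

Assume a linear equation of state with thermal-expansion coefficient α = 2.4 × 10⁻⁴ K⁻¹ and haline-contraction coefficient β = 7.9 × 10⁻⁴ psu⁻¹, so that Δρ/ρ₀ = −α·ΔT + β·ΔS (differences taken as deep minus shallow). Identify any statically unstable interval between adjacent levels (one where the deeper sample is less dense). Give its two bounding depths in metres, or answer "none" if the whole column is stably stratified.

64–100 m

Evaluate Δρ/ρ₀ = −αΔT + βΔS across each adjacent pair:
  39–64 m: −αΔT+βΔS = −(2.4 × 10⁻⁴)(+1.2)+(7.9 × 10⁻⁴)(+0.61) = 1.9 × 10⁻⁴ → stable
  64–100 m: −αΔT+βΔS = −(2.4 × 10⁻⁴)(-1.3)+(7.9 × 10⁻⁴)(-0.96) = -4.5 × 10⁻⁴ → UNSTABLE
  100–240 m: −αΔT+βΔS = −(2.4 × 10⁻⁴)(-1.9)+(7.9 × 10⁻⁴)(+0.29) = 6.9 × 10⁻⁴ → stable
The 64–100 m interval has Δρ < 0: lighter water underlies denser water.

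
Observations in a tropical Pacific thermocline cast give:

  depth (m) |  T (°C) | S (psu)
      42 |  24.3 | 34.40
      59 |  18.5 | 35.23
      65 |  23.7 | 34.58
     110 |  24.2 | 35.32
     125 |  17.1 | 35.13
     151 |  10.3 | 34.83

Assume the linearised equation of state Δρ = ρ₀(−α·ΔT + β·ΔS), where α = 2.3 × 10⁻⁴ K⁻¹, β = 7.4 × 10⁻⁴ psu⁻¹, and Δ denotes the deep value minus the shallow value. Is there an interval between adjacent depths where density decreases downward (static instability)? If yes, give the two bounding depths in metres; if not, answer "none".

59–65 m

Evaluate Δρ/ρ₀ = −αΔT + βΔS across each adjacent pair:
  42–59 m: −αΔT+βΔS = −(2.3 × 10⁻⁴)(-5.8)+(7.4 × 10⁻⁴)(+0.83) = 1.9 × 10⁻³ → stable
  59–65 m: −αΔT+βΔS = −(2.3 × 10⁻⁴)(+5.2)+(7.4 × 10⁻⁴)(-0.65) = -1.7 × 10⁻³ → UNSTABLE
  65–110 m: −αΔT+βΔS = −(2.3 × 10⁻⁴)(+0.5)+(7.4 × 10⁻⁴)(+0.74) = 4.3 × 10⁻⁴ → stable
  110–125 m: −αΔT+βΔS = −(2.3 × 10⁻⁴)(-7.1)+(7.4 × 10⁻⁴)(-0.19) = 1.5 × 10⁻³ → stable
  125–151 m: −αΔT+βΔS = −(2.3 × 10⁻⁴)(-6.8)+(7.4 × 10⁻⁴)(-0.30) = 1.3 × 10⁻³ → stable
The 59–65 m interval has Δρ < 0: lighter water underlies denser water.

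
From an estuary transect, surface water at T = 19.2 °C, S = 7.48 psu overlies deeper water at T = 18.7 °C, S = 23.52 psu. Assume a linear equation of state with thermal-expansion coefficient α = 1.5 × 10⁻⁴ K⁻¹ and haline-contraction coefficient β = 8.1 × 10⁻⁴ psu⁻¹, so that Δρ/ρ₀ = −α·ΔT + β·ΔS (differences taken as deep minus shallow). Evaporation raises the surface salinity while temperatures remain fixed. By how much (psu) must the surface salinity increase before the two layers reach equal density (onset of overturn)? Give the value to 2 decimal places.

16.13 psu

Neutral buoyancy requires −α(T_deep − T_surf) + β(S_deep − S_surf′) = 0.
S_surf′ = S_deep − (α/β)·ΔT = 23.52 − (1.5 × 10⁻⁴/8.1 × 10⁻⁴)·(-0.5) = 23.6126 psu.
Increase required: 23.6126 − 7.48 = 16.1326 psu.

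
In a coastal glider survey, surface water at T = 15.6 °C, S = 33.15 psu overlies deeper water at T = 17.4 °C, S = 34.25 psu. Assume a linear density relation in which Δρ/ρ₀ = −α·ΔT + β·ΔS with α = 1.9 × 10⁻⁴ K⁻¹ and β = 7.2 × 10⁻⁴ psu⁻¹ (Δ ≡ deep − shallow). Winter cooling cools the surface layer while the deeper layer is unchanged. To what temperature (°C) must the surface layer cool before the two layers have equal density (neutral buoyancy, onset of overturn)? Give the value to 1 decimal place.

13.2 °C

Neutral buoyancy requires Δρ = 0, i.e. −α(T_deep − T_surf′) + β(S_deep − S_surf) = 0.
T_surf′ = T_deep − (β/α)·ΔS = 17.4 − (7.2 × 10⁻⁴/1.9 × 10⁻⁴)·(+1.10) = 13.232 °C.
Cooling required: 15.6 − (13.232) = 2.368 °C.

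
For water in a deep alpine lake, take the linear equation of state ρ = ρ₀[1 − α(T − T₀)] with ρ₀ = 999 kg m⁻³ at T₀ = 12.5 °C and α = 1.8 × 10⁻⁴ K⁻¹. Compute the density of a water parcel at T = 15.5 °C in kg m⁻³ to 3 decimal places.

T − T₀ = +3.0 K.
Bracket = 1 − α·(+3.0) = 1 + (-5.40 × 10⁻⁴) = 0.9994600.
ρ = 999 × 0.9994600 = 998.461 kg m⁻³.

998.461 kg m⁻³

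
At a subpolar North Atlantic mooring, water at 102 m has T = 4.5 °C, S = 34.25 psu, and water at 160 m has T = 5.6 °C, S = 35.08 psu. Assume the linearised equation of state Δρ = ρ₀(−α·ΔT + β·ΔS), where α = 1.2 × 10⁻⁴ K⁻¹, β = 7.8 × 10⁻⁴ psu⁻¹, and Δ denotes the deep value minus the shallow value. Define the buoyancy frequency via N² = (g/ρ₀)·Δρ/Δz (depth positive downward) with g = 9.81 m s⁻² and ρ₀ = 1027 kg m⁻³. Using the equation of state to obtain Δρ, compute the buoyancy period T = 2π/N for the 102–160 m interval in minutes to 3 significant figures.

11.2 min

ΔT = +1.1 K, ΔS = +0.83 psu (deep − shallow).
Δρ/ρ₀ = −αΔT + βΔS = -1.32 × 10⁻⁴ + 6.474 × 10⁻⁴ = 5.154 × 10⁻⁴, so Δρ ≈ 0.5293 kg m⁻³.
N² = (g/ρ₀)·Δρ/Δz = g·(Δρ/ρ₀)/Δz = 9.81 × 5.154 × 10⁻⁴ / 58 = 8.7174 × 10⁻⁵ s⁻².
N = √(8.7174 × 10⁻⁵) = 9.3367 × 10⁻³ rad s⁻¹ → T = 2π/N = 672.96 s = 11.216 min ≈ 11.2 min.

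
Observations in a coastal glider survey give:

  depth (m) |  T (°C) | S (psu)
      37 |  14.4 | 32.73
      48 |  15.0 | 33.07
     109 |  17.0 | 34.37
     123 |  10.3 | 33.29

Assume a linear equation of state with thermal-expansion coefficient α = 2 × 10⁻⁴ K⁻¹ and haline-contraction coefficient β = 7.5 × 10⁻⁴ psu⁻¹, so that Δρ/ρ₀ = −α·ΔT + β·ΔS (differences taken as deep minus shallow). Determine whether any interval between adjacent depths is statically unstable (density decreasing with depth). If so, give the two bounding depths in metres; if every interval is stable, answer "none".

Evaluate Δρ/ρ₀ = −αΔT + βΔS across each adjacent pair:
  37–48 m: −αΔT+βΔS = −(2 × 10⁻⁴)(+0.6)+(7.5 × 10⁻⁴)(+0.34) = 1.4 × 10⁻⁴ → stable
  48–109 m: −αΔT+βΔS = −(2 × 10⁻⁴)(+2.0)+(7.5 × 10⁻⁴)(+1.30) = 5.7 × 10⁻⁴ → stable
  109–123 m: −αΔT+βΔS = −(2 × 10⁻⁴)(-6.7)+(7.5 × 10⁻⁴)(-1.08) = 5.3 × 10⁻⁴ → stable
Every interval has Δρ > 0: the column is stably stratified throughout.

none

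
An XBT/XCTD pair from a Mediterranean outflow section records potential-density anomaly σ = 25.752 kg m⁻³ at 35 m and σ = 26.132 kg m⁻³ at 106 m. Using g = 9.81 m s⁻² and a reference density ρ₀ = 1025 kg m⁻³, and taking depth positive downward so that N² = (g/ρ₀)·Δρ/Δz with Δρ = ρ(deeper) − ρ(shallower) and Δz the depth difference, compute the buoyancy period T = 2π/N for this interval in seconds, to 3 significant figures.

Δρ = 1026.132 − 1025.752 = 0.380 kg m⁻³ over Δz = 106 − 35 = 71 m.
N² = (9.81/1025) × (0.380/71) = 5.1224 × 10⁻⁵ s⁻².
N = √(5.1224 × 10⁻⁵) = 7.1571 × 10⁻³ rad s⁻¹, so T = 2π/N = 877.90 s ≈ 878 s.

878 s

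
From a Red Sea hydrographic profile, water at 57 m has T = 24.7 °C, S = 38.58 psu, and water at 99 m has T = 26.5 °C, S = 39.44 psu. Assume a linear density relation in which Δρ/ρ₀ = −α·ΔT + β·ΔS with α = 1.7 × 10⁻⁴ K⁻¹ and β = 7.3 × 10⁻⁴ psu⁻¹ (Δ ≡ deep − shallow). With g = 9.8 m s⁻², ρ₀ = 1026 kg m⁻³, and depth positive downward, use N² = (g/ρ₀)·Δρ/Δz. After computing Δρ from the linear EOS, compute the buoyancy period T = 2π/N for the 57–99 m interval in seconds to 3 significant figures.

725 s

ΔT = +1.8 K, ΔS = +0.86 psu (deep − shallow).
Δρ/ρ₀ = −αΔT + βΔS = -3.06 × 10⁻⁴ + 6.278 × 10⁻⁴ = 3.218 × 10⁻⁴, so Δρ ≈ 0.3302 kg m⁻³.
N² = (g/ρ₀)·Δρ/Δz = g·(Δρ/ρ₀)/Δz = 9.8 × 3.218 × 10⁻⁴ / 42 = 7.5087 × 10⁻⁵ s⁻².
N = √(7.5087 × 10⁻⁵) = 8.6653 × 10⁻³ rad s⁻¹ → T = 2π/N = 725.10 s ≈ 725 s.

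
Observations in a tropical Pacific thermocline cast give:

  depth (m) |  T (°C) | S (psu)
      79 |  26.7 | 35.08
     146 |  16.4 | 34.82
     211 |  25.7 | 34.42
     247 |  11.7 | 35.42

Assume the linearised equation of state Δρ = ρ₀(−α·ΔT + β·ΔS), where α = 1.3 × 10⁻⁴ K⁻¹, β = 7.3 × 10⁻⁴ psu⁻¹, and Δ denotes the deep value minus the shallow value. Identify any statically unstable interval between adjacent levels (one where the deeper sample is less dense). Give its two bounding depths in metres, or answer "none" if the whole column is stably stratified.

146–211 m

Evaluate Δρ/ρ₀ = −αΔT + βΔS across each adjacent pair:
  79–146 m: −αΔT+βΔS = −(1.3 × 10⁻⁴)(-10.3)+(7.3 × 10⁻⁴)(-0.26) = 1.1 × 10⁻³ → stable
  146–211 m: −αΔT+βΔS = −(1.3 × 10⁻⁴)(+9.3)+(7.3 × 10⁻⁴)(-0.40) = -1.5 × 10⁻³ → UNSTABLE
  211–247 m: −αΔT+βΔS = −(1.3 × 10⁻⁴)(-14.0)+(7.3 × 10⁻⁴)(+1.00) = 2.5 × 10⁻³ → stable
The 146–211 m interval has Δρ < 0: lighter water underlies denser water.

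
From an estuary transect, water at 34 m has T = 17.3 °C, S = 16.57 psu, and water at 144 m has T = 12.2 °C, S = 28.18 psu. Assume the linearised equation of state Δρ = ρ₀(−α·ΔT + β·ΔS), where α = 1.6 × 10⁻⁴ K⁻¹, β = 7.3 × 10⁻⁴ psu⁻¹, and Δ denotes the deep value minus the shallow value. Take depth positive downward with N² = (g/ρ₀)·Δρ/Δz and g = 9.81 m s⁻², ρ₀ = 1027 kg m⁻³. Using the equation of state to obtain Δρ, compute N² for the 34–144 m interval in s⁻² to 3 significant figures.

8.29 × 10⁻⁴ s⁻²

ΔT = -5.1 K, ΔS = +11.61 psu (deep − shallow).
Δρ/ρ₀ = −αΔT + βΔS = 8.16 × 10⁻⁴ + 8.4753 × 10⁻³ = 9.2913 × 10⁻³, so Δρ ≈ 9.542 kg m⁻³.
N² = (g/ρ₀)·Δρ/Δz = g·(Δρ/ρ₀)/Δz = 9.81 × 9.2913 × 10⁻³ / 110 = 8.2862 × 10⁻⁴ s⁻² ≈ 8.29 × 10⁻⁴ s⁻².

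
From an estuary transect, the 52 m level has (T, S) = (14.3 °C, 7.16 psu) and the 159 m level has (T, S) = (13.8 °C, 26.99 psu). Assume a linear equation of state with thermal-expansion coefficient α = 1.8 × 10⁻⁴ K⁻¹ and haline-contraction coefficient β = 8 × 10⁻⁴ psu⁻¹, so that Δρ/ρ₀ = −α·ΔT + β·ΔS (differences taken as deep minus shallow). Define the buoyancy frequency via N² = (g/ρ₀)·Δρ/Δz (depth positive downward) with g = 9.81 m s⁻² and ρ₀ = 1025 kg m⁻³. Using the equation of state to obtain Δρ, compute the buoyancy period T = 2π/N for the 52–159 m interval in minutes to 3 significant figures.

ΔT = -0.5 K, ΔS = +19.83 psu (deep − shallow).
Δρ/ρ₀ = −αΔT + βΔS = 9.00 × 10⁻⁵ + 0.015864 = 0.015954, so Δρ ≈ 16.35 kg m⁻³.
N² = (g/ρ₀)·Δρ/Δz = g·(Δρ/ρ₀)/Δz = 9.81 × 0.015954 / 107 = 1.4627 × 10⁻³ s⁻².
N = √(1.4627 × 10⁻³) = 0.038245 rad s⁻¹ → T = 2π/N = 164.29 s = 2.7382 min ≈ 2.74 min.

2.74 min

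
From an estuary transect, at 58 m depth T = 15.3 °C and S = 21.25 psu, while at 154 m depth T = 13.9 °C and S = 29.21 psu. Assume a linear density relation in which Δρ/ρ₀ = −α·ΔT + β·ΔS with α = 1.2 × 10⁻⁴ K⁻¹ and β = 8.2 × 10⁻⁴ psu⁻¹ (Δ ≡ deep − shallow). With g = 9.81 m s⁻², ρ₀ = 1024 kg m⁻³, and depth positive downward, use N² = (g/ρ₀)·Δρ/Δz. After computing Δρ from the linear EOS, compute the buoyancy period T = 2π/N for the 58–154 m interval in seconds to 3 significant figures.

ΔT = -1.4 K, ΔS = +7.96 psu (deep − shallow).
Δρ/ρ₀ = −αΔT + βΔS = 1.68 × 10⁻⁴ + 6.5272 × 10⁻³ = 6.6952 × 10⁻³, so Δρ ≈ 6.856 kg m⁻³.
N² = (g/ρ₀)·Δρ/Δz = g·(Δρ/ρ₀)/Δz = 9.81 × 6.6952 × 10⁻³ / 96 = 6.8417 × 10⁻⁴ s⁻².
N = √(6.8417 × 10⁻⁴) = 0.026157 rad s⁻¹ → T = 2π/N = 240.21 s ≈ 240 s.

240 s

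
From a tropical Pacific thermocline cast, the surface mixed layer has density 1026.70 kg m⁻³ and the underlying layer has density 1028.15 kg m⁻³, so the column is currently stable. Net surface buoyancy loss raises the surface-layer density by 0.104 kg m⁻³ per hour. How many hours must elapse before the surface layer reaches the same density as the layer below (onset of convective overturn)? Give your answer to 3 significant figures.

13.9 hours

Density deficit of the surface layer: 1028.15 − 1026.70 = 1.45 kg m⁻³.
Required change = 1.45 / 0.104 = 13.9 hours.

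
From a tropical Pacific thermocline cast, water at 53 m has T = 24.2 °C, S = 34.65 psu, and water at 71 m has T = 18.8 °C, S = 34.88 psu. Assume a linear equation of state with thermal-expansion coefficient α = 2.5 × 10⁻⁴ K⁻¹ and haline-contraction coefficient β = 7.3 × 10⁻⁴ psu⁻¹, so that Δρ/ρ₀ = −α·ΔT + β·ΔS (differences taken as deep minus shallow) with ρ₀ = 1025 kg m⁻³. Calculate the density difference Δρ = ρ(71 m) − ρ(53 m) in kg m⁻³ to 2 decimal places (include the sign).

ΔT = -5.4 K, ΔS = +0.23 psu (deep − shallow).
Δρ/ρ₀ = −(2.5 × 10⁻⁴)(-5.4) + (7.3 × 10⁻⁴)(+0.23) = 1.5179 × 10⁻³.
Δρ = 1025 × (1.5179 × 10⁻³) = +1.56 kg m⁻³.
Positive Δρ: denser below, stable.

+1.56 kg m⁻³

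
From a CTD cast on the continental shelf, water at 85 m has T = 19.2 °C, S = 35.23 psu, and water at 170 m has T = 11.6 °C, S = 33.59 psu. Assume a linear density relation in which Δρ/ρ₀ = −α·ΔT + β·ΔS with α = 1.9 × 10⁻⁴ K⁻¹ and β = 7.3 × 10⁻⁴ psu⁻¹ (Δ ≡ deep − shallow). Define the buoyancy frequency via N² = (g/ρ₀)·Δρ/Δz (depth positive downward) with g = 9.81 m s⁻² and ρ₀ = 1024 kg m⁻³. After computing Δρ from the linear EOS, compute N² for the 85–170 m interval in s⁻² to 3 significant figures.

ΔT = -7.6 K, ΔS = -1.64 psu (deep − shallow).
Δρ/ρ₀ = −αΔT + βΔS = 1.444 × 10⁻³ − 1.1972 × 10⁻³ = 2.468 × 10⁻⁴, so Δρ ≈ 0.2527 kg m⁻³.
N² = (g/ρ₀)·Δρ/Δz = g·(Δρ/ρ₀)/Δz = 9.81 × 2.468 × 10⁻⁴ / 85 = 2.8484 × 10⁻⁵ s⁻² ≈ 2.85 × 10⁻⁵ s⁻².

2.85 × 10⁻⁵ s⁻²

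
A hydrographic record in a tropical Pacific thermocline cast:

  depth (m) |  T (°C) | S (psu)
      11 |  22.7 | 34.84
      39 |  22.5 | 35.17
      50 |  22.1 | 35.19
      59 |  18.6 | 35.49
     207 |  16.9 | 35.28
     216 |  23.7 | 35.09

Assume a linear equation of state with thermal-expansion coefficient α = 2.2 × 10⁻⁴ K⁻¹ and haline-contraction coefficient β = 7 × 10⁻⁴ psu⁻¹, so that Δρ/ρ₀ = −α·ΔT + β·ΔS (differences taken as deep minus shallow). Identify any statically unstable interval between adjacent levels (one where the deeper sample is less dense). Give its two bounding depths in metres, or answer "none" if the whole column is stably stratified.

207–216 m

Evaluate Δρ/ρ₀ = −αΔT + βΔS across each adjacent pair:
  11–39 m: −αΔT+βΔS = −(2.2 × 10⁻⁴)(-0.2)+(7 × 10⁻⁴)(+0.33) = 2.8 × 10⁻⁴ → stable
  39–50 m: −αΔT+βΔS = −(2.2 × 10⁻⁴)(-0.4)+(7 × 10⁻⁴)(+0.02) = 1.0 × 10⁻⁴ → stable
  50–59 m: −αΔT+βΔS = −(2.2 × 10⁻⁴)(-3.5)+(7 × 10⁻⁴)(+0.30) = 9.8 × 10⁻⁴ → stable
  59–207 m: −αΔT+βΔS = −(2.2 × 10⁻⁴)(-1.7)+(7 × 10⁻⁴)(-0.21) = 2.3 × 10⁻⁴ → stable
  207–216 m: −αΔT+βΔS = −(2.2 × 10⁻⁴)(+6.8)+(7 × 10⁻⁴)(-0.19) = -1.6 × 10⁻³ → UNSTABLE
The 207–216 m interval has Δρ < 0: lighter water underlies denser water.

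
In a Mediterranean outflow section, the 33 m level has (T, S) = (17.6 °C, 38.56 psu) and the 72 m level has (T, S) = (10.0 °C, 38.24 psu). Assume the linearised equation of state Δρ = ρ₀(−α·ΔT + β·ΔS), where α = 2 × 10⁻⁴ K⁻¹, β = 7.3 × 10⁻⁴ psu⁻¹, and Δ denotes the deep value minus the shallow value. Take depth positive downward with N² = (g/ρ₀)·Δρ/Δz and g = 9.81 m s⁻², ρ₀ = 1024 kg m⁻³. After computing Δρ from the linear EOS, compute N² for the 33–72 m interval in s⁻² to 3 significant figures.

3.24 × 10⁻⁴ s⁻²

ΔT = -7.6 K, ΔS = -0.32 psu (deep − shallow).
Δρ/ρ₀ = −αΔT + βΔS = 1.52 × 10⁻³ − 2.336 × 10⁻⁴ = 1.2864 × 10⁻³, so Δρ ≈ 1.317 kg m⁻³.
N² = (g/ρ₀)·Δρ/Δz = g·(Δρ/ρ₀)/Δz = 9.81 × 1.2864 × 10⁻³ / 39 = 3.2358 × 10⁻⁴ s⁻² ≈ 3.24 × 10⁻⁴ s⁻².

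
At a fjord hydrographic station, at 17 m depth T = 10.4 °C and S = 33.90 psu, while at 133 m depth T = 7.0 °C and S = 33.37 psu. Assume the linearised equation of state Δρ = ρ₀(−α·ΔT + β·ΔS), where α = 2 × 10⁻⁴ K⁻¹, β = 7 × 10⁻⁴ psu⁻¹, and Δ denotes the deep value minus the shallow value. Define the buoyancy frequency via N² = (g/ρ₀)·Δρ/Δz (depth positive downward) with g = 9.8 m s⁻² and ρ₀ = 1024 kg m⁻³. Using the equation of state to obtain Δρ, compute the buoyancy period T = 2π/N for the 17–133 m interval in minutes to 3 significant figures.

20.5 min

ΔT = -3.4 K, ΔS = -0.53 psu (deep − shallow).
Δρ/ρ₀ = −αΔT + βΔS = 6.80 × 10⁻⁴ − 3.71 × 10⁻⁴ = 3.09 × 10⁻⁴, so Δρ ≈ 0.3164 kg m⁻³.
N² = (g/ρ₀)·Δρ/Δz = g·(Δρ/ρ₀)/Δz = 9.8 × 3.09 × 10⁻⁴ / 116 = 2.6105 × 10⁻⁵ s⁻².
N = √(2.6105 × 10⁻⁵) = 5.1093 × 10⁻³ rad s⁻¹ → T = 2π/N = 1.2298 × 10³ s = 20.497 min ≈ 20.5 min.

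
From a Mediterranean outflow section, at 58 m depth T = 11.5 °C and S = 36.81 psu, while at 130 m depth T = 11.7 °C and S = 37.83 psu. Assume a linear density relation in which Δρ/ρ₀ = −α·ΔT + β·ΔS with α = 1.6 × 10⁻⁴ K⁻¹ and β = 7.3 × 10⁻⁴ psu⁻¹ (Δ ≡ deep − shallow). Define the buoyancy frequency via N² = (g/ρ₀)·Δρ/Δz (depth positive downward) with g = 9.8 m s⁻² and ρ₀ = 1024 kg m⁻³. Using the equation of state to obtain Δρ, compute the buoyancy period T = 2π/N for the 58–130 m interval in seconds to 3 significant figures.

ΔT = +0.2 K, ΔS = +1.02 psu (deep − shallow).
Δρ/ρ₀ = −αΔT + βΔS = -3.20 × 10⁻⁵ + 7.446 × 10⁻⁴ = 7.126 × 10⁻⁴, so Δρ ≈ 0.7297 kg m⁻³.
N² = (g/ρ₀)·Δρ/Δz = g·(Δρ/ρ₀)/Δz = 9.8 × 7.126 × 10⁻⁴ / 72 = 9.6993 × 10⁻⁵ s⁻².
N = √(9.6993 × 10⁻⁵) = 9.8485 × 10⁻³ rad s⁻¹ → T = 2π/N = 637.98 s ≈ 638 s.

638 s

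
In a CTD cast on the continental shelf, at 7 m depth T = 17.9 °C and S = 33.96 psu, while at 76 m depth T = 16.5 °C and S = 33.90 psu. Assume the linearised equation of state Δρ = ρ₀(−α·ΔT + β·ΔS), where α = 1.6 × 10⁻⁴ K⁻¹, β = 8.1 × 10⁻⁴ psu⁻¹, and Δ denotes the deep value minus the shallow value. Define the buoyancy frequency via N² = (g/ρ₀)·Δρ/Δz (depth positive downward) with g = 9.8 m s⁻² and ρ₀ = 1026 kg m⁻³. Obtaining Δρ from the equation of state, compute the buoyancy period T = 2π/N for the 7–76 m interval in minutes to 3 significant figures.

21.0 min

ΔT = -1.4 K, ΔS = -0.06 psu (deep − shallow).
Δρ/ρ₀ = −αΔT + βΔS = 2.24 × 10⁻⁴ − 4.86 × 10⁻⁵ = 1.754 × 10⁻⁴, so Δρ ≈ 0.1800 kg m⁻³.
N² = (g/ρ₀)·Δρ/Δz = g·(Δρ/ρ₀)/Δz = 9.8 × 1.754 × 10⁻⁴ / 69 = 2.4912 × 10⁻⁵ s⁻².
N = √(2.4912 × 10⁻⁵) = 4.9912 × 10⁻³ rad s⁻¹ → T = 2π/N = 1.2589 × 10³ s = 20.982 min ≈ 21.0 min.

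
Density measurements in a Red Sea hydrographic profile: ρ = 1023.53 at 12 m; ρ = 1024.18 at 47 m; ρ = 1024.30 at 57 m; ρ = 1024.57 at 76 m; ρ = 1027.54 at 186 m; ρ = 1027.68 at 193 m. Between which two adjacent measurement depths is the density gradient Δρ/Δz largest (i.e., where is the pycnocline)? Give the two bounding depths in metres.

76–186 m

Compute the density gradient over each adjacent pair:
  12–47 m: Δρ/Δz = 0.65/35 = 0.019 kg m⁻⁴
  47–57 m: Δρ/Δz = 0.12/10 = 0.012 kg m⁻⁴
  57–76 m: Δρ/Δz = 0.27/19 = 0.014 kg m⁻⁴
  76–186 m: Δρ/Δz = 2.97/110 = 0.027 kg m⁻⁴
  186–193 m: Δρ/Δz = 0.14/7 = 0.020 kg m⁻⁴
The largest gradient is in the 76–186 m interval — the pycnocline.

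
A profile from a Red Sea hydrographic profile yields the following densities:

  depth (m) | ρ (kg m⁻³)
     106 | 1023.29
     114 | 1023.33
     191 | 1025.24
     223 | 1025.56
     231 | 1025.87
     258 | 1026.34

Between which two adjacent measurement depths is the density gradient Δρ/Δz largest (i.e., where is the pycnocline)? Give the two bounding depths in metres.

223–231 m

Compute the density gradient over each adjacent pair:
  106–114 m: Δρ/Δz = 0.04/8 = 5.0 × 10⁻³ kg m⁻⁴
  114–191 m: Δρ/Δz = 1.91/77 = 0.025 kg m⁻⁴
  191–223 m: Δρ/Δz = 0.32/32 = 0.010 kg m⁻⁴
  223–231 m: Δρ/Δz = 0.31/8 = 0.039 kg m⁻⁴
  231–258 m: Δρ/Δz = 0.47/27 = 0.017 kg m⁻⁴
The largest gradient is in the 223–231 m interval — the pycnocline.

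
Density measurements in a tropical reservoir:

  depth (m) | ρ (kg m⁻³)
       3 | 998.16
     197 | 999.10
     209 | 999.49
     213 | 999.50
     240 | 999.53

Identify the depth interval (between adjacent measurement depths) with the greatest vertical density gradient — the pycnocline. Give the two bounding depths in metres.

Compute the density gradient over each adjacent pair:
  3–197 m: Δρ/Δz = 0.94/194 = 4.8 × 10⁻³ kg m⁻⁴
  197–209 m: Δρ/Δz = 0.39/12 = 0.033 kg m⁻⁴
  209–213 m: Δρ/Δz = 0.01/4 = 2.5 × 10⁻³ kg m⁻⁴
  213–240 m: Δρ/Δz = 0.03/27 = 1.1 × 10⁻³ kg m⁻⁴
The largest gradient is in the 197–209 m interval — the pycnocline.

197–209 m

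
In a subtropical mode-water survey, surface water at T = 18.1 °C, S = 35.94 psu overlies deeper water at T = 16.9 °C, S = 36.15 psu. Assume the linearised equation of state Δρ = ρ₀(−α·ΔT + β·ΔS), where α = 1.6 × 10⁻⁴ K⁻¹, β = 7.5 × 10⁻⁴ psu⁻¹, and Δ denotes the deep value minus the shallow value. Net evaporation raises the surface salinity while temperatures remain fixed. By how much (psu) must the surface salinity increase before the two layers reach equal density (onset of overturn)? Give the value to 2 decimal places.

Neutral buoyancy requires −α(T_deep − T_surf) + β(S_deep − S_surf′) = 0.
S_surf′ = S_deep − (α/β)·ΔT = 36.15 − (1.6 × 10⁻⁴/7.5 × 10⁻⁴)·(-1.2) = 36.4060 psu.
Increase required: 36.4060 − 35.94 = 0.4660 psu.

0.47 psu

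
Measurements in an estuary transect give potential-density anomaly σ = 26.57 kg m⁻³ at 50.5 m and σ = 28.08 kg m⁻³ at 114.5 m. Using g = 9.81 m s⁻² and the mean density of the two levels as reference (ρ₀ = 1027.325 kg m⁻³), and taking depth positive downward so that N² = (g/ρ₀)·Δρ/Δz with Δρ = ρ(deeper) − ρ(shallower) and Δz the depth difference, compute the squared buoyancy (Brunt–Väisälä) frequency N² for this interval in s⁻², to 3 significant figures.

Δρ = 1028.08 − 1026.57 = 1.51 kg m⁻³ over Δz = 114.5 − 50.5 = 64 m.
N² = (9.81/1027.325) × (1.51/64) = 2.2530 × 10⁻⁴ s⁻² ≈ 2.25 × 10⁻⁴ s⁻².

2.25 × 10⁻⁴ s⁻²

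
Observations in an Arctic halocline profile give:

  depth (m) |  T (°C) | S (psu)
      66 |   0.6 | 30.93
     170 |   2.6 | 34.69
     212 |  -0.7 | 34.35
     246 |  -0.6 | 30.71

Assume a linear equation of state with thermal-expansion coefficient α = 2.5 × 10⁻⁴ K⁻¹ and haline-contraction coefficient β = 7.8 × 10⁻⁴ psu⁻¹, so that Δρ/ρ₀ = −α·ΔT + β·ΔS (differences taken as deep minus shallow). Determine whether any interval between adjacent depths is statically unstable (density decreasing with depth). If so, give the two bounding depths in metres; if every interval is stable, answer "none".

212–246 m

Evaluate Δρ/ρ₀ = −αΔT + βΔS across each adjacent pair:
  66–170 m: −αΔT+βΔS = −(2.5 × 10⁻⁴)(+2.0)+(7.8 × 10⁻⁴)(+3.76) = 2.4 × 10⁻³ → stable
  170–212 m: −αΔT+βΔS = −(2.5 × 10⁻⁴)(-3.3)+(7.8 × 10⁻⁴)(-0.34) = 5.6 × 10⁻⁴ → stable
  212–246 m: −αΔT+βΔS = −(2.5 × 10⁻⁴)(+0.1)+(7.8 × 10⁻⁴)(-3.64) = -2.9 × 10⁻³ → UNSTABLE
The 212–246 m interval has Δρ < 0: lighter water underlies denser water.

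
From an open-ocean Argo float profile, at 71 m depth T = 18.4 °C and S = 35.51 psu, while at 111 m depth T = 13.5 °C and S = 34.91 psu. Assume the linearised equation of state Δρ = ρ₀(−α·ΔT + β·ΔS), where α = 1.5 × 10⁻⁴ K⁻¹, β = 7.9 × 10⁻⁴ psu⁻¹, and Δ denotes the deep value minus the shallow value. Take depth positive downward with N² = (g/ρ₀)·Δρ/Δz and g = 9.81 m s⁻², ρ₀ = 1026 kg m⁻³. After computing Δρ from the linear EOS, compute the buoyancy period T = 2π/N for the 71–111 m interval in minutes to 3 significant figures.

ΔT = -4.9 K, ΔS = -0.60 psu (deep − shallow).
Δρ/ρ₀ = −αΔT + βΔS = 7.35 × 10⁻⁴ − 4.74 × 10⁻⁴ = 2.61 × 10⁻⁴, so Δρ ≈ 0.2678 kg m⁻³.
N² = (g/ρ₀)·Δρ/Δz = g·(Δρ/ρ₀)/Δz = 9.81 × 2.61 × 10⁻⁴ / 40 = 6.4010 × 10⁻⁵ s⁻².
N = √(6.4010 × 10⁻⁵) = 8.0006 × 10⁻³ rad s⁻¹ → T = 2π/N = 785.34 s = 13.089 min ≈ 13.1 min.

13.1 min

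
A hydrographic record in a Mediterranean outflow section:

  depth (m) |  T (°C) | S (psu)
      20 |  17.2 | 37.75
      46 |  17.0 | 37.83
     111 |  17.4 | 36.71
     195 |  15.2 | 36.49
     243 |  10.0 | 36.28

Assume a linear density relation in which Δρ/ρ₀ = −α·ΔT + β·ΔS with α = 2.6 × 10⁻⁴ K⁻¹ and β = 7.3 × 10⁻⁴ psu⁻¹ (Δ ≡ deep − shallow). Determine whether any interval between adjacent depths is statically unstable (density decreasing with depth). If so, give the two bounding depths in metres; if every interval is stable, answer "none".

46–111 m

Evaluate Δρ/ρ₀ = −αΔT + βΔS across each adjacent pair:
  20–46 m: −αΔT+βΔS = −(2.6 × 10⁻⁴)(-0.2)+(7.3 × 10⁻⁴)(+0.08) = 1.1 × 10⁻⁴ → stable
  46–111 m: −αΔT+βΔS = −(2.6 × 10⁻⁴)(+0.4)+(7.3 × 10⁻⁴)(-1.12) = -9.2 × 10⁻⁴ → UNSTABLE
  111–195 m: −αΔT+βΔS = −(2.6 × 10⁻⁴)(-2.2)+(7.3 × 10⁻⁴)(-0.22) = 4.1 × 10⁻⁴ → stable
  195–243 m: −αΔT+βΔS = −(2.6 × 10⁻⁴)(-5.2)+(7.3 × 10⁻⁴)(-0.21) = 1.2 × 10⁻³ → stable
The 46–111 m interval has Δρ < 0: lighter water underlies denser water.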